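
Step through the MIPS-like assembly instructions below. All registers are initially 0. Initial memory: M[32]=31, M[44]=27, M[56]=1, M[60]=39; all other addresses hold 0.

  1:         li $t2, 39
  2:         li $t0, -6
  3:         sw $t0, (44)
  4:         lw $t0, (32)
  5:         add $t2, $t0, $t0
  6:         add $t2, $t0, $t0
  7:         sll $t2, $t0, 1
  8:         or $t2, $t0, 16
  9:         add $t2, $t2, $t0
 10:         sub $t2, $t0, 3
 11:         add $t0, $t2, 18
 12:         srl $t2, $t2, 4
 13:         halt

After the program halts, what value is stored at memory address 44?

-6

li $t2, 39 → $t2=39
li $t0, -6 → $t0=-6
sw $t0, (44) → M[44]=-6
lw $t0, (32) → $t0=M[32]=31
add $t2, $t0, $t0 → $t2=31+31=62
add $t2, $t0, $t0 → $t2=31+31=62
sll $t2, $t0, 1 → $t2=31<<1=62
or $t2, $t0, 16 → $t2=31|16=31
add $t2, $t2, $t0 → $t2=31+31=62
sub $t2, $t0, 3 → $t2=31-3=28
add $t0, $t2, 18 → $t0=28+18=46
srl $t2, $t2, 4 → $t2=28>>4=1
halt.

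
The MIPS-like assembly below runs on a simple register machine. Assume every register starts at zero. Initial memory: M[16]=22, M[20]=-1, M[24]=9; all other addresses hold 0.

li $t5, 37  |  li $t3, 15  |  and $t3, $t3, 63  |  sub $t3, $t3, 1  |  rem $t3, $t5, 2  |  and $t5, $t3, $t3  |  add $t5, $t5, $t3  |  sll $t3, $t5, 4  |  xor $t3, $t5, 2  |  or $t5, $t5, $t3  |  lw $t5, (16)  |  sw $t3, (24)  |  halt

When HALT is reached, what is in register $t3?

0

li $t5, 37 → $t5=37
li $t3, 15 → $t3=15
and $t3, $t3, 63 → $t3=15&63=15
sub $t3, $t3, 1 → $t3=15-1=14
rem $t3, $t5, 2 → $t3=37%2=1
and $t5, $t3, $t3 → $t5=1&1=1
add $t5, $t5, $t3 → $t5=1+1=2
sll $t3, $t5, 4 → $t3=2<<4=32
xor $t3, $t5, 2 → $t3=2^2=0
or $t5, $t5, $t3 → $t5=2|0=2
lw $t5, (16) → $t5=M[16]=22
sw $t3, (24) → M[24]=0
halt.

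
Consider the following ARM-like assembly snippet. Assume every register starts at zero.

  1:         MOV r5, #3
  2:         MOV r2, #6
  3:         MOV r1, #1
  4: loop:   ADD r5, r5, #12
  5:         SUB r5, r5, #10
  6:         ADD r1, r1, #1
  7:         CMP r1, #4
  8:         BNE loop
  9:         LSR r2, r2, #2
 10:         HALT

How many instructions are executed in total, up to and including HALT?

20

MOV r5, #3 → r5=3
MOV r2, #6 → r2=6
MOV r1, #1 → r1=1
ADD r5, r5, #12 → r5=3+12=15
SUB r5, r5, #10 → r5=15-10=5
ADD r1, r1, #1 → r1=1+1=2
CMP r1, #4  (cmp 2,4)
BNE loop: taken
ADD r5, r5, #12 → r5=5+12=17
SUB r5, r5, #10 → r5=17-10=7
ADD r1, r1, #1 → r1=2+1=3
CMP r1, #4  (cmp 3,4)
BNE loop: taken
ADD r5, r5, #12 → r5=7+12=19
SUB r5, r5, #10 → r5=19-10=9
ADD r1, r1, #1 → r1=3+1=4
CMP r1, #4  (cmp 4,4)
BNE loop: not taken
LSR r2, r2, #2 → r2=6>>2=1
halt.
Total executed instructions: 20.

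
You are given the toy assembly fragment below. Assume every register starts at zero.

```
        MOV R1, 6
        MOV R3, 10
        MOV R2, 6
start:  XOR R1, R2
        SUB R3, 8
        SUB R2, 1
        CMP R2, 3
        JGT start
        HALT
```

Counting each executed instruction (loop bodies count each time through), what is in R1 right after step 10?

R1=6
R3=10
R2=6
R1=6^6=0
R3=10-8=2
R2=6-1=5
CMP R2, 3  (cmp 5,3)
JGT start: taken
R1=0^5=5
R3=2-8=-6
After step 10: R1 = 5.

5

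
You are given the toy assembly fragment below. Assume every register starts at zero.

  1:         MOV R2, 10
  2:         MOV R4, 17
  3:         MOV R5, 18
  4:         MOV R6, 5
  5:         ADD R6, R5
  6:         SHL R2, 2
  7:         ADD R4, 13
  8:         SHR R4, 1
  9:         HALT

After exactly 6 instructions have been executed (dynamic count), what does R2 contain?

40

after MOV R2, 10: R2=10
after MOV R4, 17: R4=17
after MOV R5, 18: R5=18
after MOV R6, 5: R6=5
after ADD R6, R5: R6=5+18=23
after SHL R2, 2: R2=10<<2=40
After step 6: R2 = 40.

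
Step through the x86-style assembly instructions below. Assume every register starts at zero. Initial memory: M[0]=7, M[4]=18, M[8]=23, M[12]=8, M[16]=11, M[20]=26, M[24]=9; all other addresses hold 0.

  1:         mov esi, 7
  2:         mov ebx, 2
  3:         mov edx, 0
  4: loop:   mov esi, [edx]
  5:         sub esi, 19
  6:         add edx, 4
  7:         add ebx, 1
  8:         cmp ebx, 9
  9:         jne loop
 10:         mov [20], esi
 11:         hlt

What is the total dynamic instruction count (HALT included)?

after mov esi, 7: esi=7
after mov ebx, 2: ebx=2
after mov edx, 0: edx=0
after mov esi, [edx]: esi=M[0]=7
after sub esi, 19: esi=7-19=-12
after add edx, 4: edx=0+4=4
after add ebx, 1: ebx=2+1=3
cmp ebx, 9  (cmp 3,9)
jne loop: taken
after mov esi, [edx]: esi=M[4]=18
after sub esi, 19: esi=18-19=-1
after add edx, 4: edx=4+4=8
after add ebx, 1: ebx=3+1=4
cmp ebx, 9  (cmp 4,9)
jne loop: taken
after mov esi, [edx]: esi=M[8]=23
after sub esi, 19: esi=23-19=4
after add edx, 4: edx=8+4=12
after add ebx, 1: ebx=4+1=5
cmp ebx, 9  (cmp 5,9)
jne loop: taken
after mov esi, [edx]: esi=M[12]=8
after sub esi, 19: esi=8-19=-11
after add edx, 4: edx=12+4=16
after add ebx, 1: ebx=5+1=6
cmp ebx, 9  (cmp 6,9)
jne loop: taken
after mov esi, [edx]: esi=M[16]=11
after sub esi, 19: esi=11-19=-8
after add edx, 4: edx=16+4=20
after add ebx, 1: ebx=6+1=7
cmp ebx, 9  (cmp 7,9)
jne loop: taken
after mov esi, [edx]: esi=M[20]=26
after sub esi, 19: esi=26-19=7
after add edx, 4: edx=20+4=24
after add ebx, 1: ebx=7+1=8
cmp ebx, 9  (cmp 8,9)
jne loop: taken
after mov esi, [edx]: esi=M[24]=9
after sub esi, 19: esi=9-19=-10
after add edx, 4: edx=24+4=28
after add ebx, 1: ebx=8+1=9
cmp ebx, 9  (cmp 9,9)
jne loop: not taken
mov [20], esi → M[20]=-10
halt.
Total executed instructions: 47.

47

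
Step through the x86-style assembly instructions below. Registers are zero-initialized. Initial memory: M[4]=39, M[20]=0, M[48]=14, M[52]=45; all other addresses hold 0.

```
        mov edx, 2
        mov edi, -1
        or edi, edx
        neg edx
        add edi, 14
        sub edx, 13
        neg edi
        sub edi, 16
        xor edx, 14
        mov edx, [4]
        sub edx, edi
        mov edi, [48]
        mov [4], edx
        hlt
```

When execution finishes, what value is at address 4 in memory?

after mov edx, 2: edx=2
after mov edi, -1: edi=-1
after or edi, edx: edi=(-1)|2=-1
after neg edx: edx=-(2)=-2
after add edi, 14: edi=(-1)+14=13
after sub edx, 13: edx=(-2)-13=-15
after neg edi: edi=-(13)=-13
after sub edi, 16: edi=(-13)-16=-29
after xor edx, 14: edx=(-15)^14=-1
after mov edx, [4]: edx=M[4]=39
after sub edx, edi: edx=39-(-29)=68
after mov edi, [48]: edi=M[48]=14
mov [4], edx → M[4]=68
halt.

68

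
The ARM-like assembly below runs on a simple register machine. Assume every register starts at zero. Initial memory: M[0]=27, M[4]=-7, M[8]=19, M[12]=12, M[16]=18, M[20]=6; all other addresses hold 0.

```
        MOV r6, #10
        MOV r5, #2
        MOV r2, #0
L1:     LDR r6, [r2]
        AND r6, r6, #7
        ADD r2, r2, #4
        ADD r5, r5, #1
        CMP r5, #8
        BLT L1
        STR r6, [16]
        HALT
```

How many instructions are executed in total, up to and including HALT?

41

MOV r6, #10 → r6=10
MOV r5, #2 → r5=2
MOV r2, #0 → r2=0
LDR r6, [r2] → r6=M[0]=27
AND r6, r6, #7 → r6=27&7=3
ADD r2, r2, #4 → r2=0+4=4
ADD r5, r5, #1 → r5=2+1=3
CMP r5, #8  (cmp 3,8)
BLT L1: taken
LDR r6, [r2] → r6=M[4]=-7
AND r6, r6, #7 → r6=(-7)&7=1
ADD r2, r2, #4 → r2=4+4=8
ADD r5, r5, #1 → r5=3+1=4
CMP r5, #8  (cmp 4,8)
BLT L1: taken
LDR r6, [r2] → r6=M[8]=19
AND r6, r6, #7 → r6=19&7=3
ADD r2, r2, #4 → r2=8+4=12
ADD r5, r5, #1 → r5=4+1=5
CMP r5, #8  (cmp 5,8)
BLT L1: taken
LDR r6, [r2] → r6=M[12]=12
AND r6, r6, #7 → r6=12&7=4
ADD r2, r2, #4 → r2=12+4=16
ADD r5, r5, #1 → r5=5+1=6
CMP r5, #8  (cmp 6,8)
BLT L1: taken
LDR r6, [r2] → r6=M[16]=18
AND r6, r6, #7 → r6=18&7=2
ADD r2, r2, #4 → r2=16+4=20
ADD r5, r5, #1 → r5=6+1=7
CMP r5, #8  (cmp 7,8)
BLT L1: taken
LDR r6, [r2] → r6=M[20]=6
AND r6, r6, #7 → r6=6&7=6
ADD r2, r2, #4 → r2=20+4=24
ADD r5, r5, #1 → r5=7+1=8
CMP r5, #8  (cmp 8,8)
BLT L1: not taken
STR r6, [16] → M[16]=6
halt.
Total executed instructions: 41.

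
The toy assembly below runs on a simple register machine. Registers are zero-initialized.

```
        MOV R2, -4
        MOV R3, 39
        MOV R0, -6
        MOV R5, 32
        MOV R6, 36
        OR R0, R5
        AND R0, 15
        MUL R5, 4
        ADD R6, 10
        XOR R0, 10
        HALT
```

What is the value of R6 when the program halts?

46

MOV R2, -4 → R2=-4
MOV R3, 39 → R3=39
MOV R0, -6 → R0=-6
MOV R5, 32 → R5=32
MOV R6, 36 → R6=36
OR R0, R5 → R0=(-6)|32=-6
AND R0, 15 → R0=(-6)&15=10
MUL R5, 4 → R5=32*4=128
ADD R6, 10 → R6=36+10=46
XOR R0, 10 → R0=10^10=0
halt.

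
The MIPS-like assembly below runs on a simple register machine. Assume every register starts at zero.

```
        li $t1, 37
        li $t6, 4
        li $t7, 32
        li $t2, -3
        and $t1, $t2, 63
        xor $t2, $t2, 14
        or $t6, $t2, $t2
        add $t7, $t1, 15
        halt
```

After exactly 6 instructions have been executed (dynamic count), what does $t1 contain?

li $t1, 37 → $t1=37
li $t6, 4 → $t6=4
li $t7, 32 → $t7=32
li $t2, -3 → $t2=-3
and $t1, $t2, 63 → $t1=(-3)&63=61
xor $t2, $t2, 14 → $t2=(-3)^14=-13
After step 6: $t1 = 61.

61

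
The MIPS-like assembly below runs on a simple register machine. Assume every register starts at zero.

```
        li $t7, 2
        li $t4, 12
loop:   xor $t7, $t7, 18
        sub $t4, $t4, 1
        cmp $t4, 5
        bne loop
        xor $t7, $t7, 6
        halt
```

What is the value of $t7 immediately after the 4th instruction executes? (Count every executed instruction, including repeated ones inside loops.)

li $t7, 2 → $t7=2
li $t4, 12 → $t4=12
xor $t7, $t7, 18 → $t7=2^18=16
sub $t4, $t4, 1 → $t4=12-1=11
After step 4: $t7 = 16.

16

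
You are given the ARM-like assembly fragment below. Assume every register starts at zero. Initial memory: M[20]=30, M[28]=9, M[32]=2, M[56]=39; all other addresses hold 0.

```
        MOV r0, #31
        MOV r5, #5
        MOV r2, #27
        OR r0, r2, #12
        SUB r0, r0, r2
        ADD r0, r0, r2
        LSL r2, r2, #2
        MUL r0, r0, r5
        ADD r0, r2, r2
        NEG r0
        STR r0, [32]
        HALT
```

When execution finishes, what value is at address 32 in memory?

MOV r0, #31 → r0=31
MOV r5, #5 → r5=5
MOV r2, #27 → r2=27
OR r0, r2, #12 → r0=27|12=31
SUB r0, r0, r2 → r0=31-27=4
ADD r0, r0, r2 → r0=4+27=31
LSL r2, r2, #2 → r2=27<<2=108
MUL r0, r0, r5 → r0=31*5=155
ADD r0, r2, r2 → r0=108+108=216
NEG r0 → r0=-(216)=-216
STR r0, [32] → M[32]=-216
halt.

-216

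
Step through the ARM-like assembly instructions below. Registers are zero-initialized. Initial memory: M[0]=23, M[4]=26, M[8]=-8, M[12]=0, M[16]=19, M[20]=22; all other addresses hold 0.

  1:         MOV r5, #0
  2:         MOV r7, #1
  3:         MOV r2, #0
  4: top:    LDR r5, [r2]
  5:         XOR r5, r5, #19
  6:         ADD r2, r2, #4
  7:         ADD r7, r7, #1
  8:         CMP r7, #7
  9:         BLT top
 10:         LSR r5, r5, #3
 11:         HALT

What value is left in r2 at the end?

24

r5=0
r7=1
r2=0
r5=M[0]=23
r5=23^19=4
r2=0+4=4
r7=1+1=2
CMP r7, #7  (cmp 2,7)
BLT top: taken
r5=M[4]=26
r5=26^19=9
r2=4+4=8
r7=2+1=3
CMP r7, #7  (cmp 3,7)
BLT top: taken
r5=M[8]=-8
r5=(-8)^19=-21
r2=8+4=12
r7=3+1=4
CMP r7, #7  (cmp 4,7)
BLT top: taken
r5=M[12]=0
r5=0^19=19
r2=12+4=16
r7=4+1=5
CMP r7, #7  (cmp 5,7)
BLT top: taken
r5=M[16]=19
r5=19^19=0
r2=16+4=20
r7=5+1=6
CMP r7, #7  (cmp 6,7)
BLT top: taken
r5=M[20]=22
r5=22^19=5
r2=20+4=24
r7=6+1=7
CMP r7, #7  (cmp 7,7)
BLT top: not taken
r5=5>>3=0
halt.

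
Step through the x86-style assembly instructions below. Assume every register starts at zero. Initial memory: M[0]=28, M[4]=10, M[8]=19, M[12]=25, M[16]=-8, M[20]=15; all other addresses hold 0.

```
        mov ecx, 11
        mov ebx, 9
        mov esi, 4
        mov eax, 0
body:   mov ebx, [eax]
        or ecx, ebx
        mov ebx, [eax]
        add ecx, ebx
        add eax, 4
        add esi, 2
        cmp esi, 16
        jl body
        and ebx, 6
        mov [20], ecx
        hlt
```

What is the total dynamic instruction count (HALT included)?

55

mov ecx, 11 → ecx=11
mov ebx, 9 → ebx=9
mov esi, 4 → esi=4
mov eax, 0 → eax=0
mov ebx, [eax] → ebx=M[0]=28
or ecx, ebx → ecx=11|28=31
mov ebx, [eax] → ebx=M[0]=28
add ecx, ebx → ecx=31+28=59
add eax, 4 → eax=0+4=4
add esi, 2 → esi=4+2=6
cmp esi, 16  (cmp 6,16)
jl body: taken
mov ebx, [eax] → ebx=M[4]=10
or ecx, ebx → ecx=59|10=59
mov ebx, [eax] → ebx=M[4]=10
add ecx, ebx → ecx=59+10=69
add eax, 4 → eax=4+4=8
add esi, 2 → esi=6+2=8
cmp esi, 16  (cmp 8,16)
jl body: taken
mov ebx, [eax] → ebx=M[8]=19
or ecx, ebx → ecx=69|19=87
mov ebx, [eax] → ebx=M[8]=19
add ecx, ebx → ecx=87+19=106
add eax, 4 → eax=8+4=12
add esi, 2 → esi=8+2=10
cmp esi, 16  (cmp 10,16)
jl body: taken
mov ebx, [eax] → ebx=M[12]=25
or ecx, ebx → ecx=106|25=123
mov ebx, [eax] → ebx=M[12]=25
add ecx, ebx → ecx=123+25=148
add eax, 4 → eax=12+4=16
add esi, 2 → esi=10+2=12
cmp esi, 16  (cmp 12,16)
jl body: taken
mov ebx, [eax] → ebx=M[16]=-8
or ecx, ebx → ecx=148|(-8)=-4
mov ebx, [eax] → ebx=M[16]=-8
add ecx, ebx → ecx=(-4)+(-8)=-12
add eax, 4 → eax=16+4=20
add esi, 2 → esi=12+2=14
cmp esi, 16  (cmp 14,16)
jl body: taken
mov ebx, [eax] → ebx=M[20]=15
or ecx, ebx → ecx=(-12)|15=-1
mov ebx, [eax] → ebx=M[20]=15
add ecx, ebx → ecx=(-1)+15=14
add eax, 4 → eax=20+4=24
add esi, 2 → esi=14+2=16
cmp esi, 16  (cmp 16,16)
jl body: not taken
and ebx, 6 → ebx=15&6=6
mov [20], ecx → M[20]=14
halt.
Total executed instructions: 55.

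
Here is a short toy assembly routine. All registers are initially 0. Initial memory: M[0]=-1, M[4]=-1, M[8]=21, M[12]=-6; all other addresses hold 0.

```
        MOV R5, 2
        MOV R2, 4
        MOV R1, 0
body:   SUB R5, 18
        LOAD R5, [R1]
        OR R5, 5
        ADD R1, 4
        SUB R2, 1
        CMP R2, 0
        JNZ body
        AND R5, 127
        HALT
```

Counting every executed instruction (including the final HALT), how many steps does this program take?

after MOV R5, 2: R5=2
after MOV R2, 4: R2=4
after MOV R1, 0: R1=0
after SUB R5, 18: R5=2-18=-16
after LOAD R5, [R1]: R5=M[0]=-1
after OR R5, 5: R5=(-1)|5=-1
after ADD R1, 4: R1=0+4=4
after SUB R2, 1: R2=4-1=3
CMP R2, 0  (cmp 3,0)
JNZ body: taken
after SUB R5, 18: R5=(-1)-18=-19
after LOAD R5, [R1]: R5=M[4]=-1
after OR R5, 5: R5=(-1)|5=-1
after ADD R1, 4: R1=4+4=8
after SUB R2, 1: R2=3-1=2
CMP R2, 0  (cmp 2,0)
JNZ body: taken
after SUB R5, 18: R5=(-1)-18=-19
after LOAD R5, [R1]: R5=M[8]=21
after OR R5, 5: R5=21|5=21
after ADD R1, 4: R1=8+4=12
after SUB R2, 1: R2=2-1=1
CMP R2, 0  (cmp 1,0)
JNZ body: taken
after SUB R5, 18: R5=21-18=3
after LOAD R5, [R1]: R5=M[12]=-6
after OR R5, 5: R5=(-6)|5=-1
after ADD R1, 4: R1=12+4=16
after SUB R2, 1: R2=1-1=0
CMP R2, 0  (cmp 0,0)
JNZ body: not taken
after AND R5, 127: R5=(-1)&127=127
halt.
Total executed instructions: 33.

33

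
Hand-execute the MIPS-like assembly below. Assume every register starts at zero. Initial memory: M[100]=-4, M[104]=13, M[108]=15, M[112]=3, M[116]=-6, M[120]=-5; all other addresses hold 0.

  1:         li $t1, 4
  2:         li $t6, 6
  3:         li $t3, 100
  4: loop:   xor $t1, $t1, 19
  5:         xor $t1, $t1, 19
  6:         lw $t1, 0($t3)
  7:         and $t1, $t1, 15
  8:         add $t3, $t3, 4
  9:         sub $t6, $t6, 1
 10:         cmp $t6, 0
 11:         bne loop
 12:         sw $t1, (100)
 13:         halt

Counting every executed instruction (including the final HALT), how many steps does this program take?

$t1=4
$t6=6
$t3=100
$t1=4^19=23
$t1=23^19=4
$t1=M[100]=-4
$t1=(-4)&15=12
$t3=100+4=104
$t6=6-1=5
cmp $t6, 0  (cmp 5,0)
bne loop: taken
$t1=12^19=31
$t1=31^19=12
$t1=M[104]=13
$t1=13&15=13
$t3=104+4=108
$t6=5-1=4
cmp $t6, 0  (cmp 4,0)
bne loop: taken
$t1=13^19=30
$t1=30^19=13
$t1=M[108]=15
$t1=15&15=15
$t3=108+4=112
$t6=4-1=3
cmp $t6, 0  (cmp 3,0)
bne loop: taken
$t1=15^19=28
$t1=28^19=15
$t1=M[112]=3
$t1=3&15=3
$t3=112+4=116
$t6=3-1=2
cmp $t6, 0  (cmp 2,0)
bne loop: taken
$t1=3^19=16
$t1=16^19=3
$t1=M[116]=-6
$t1=(-6)&15=10
$t3=116+4=120
$t6=2-1=1
cmp $t6, 0  (cmp 1,0)
bne loop: taken
$t1=10^19=25
$t1=25^19=10
$t1=M[120]=-5
$t1=(-5)&15=11
$t3=120+4=124
$t6=1-1=0
cmp $t6, 0  (cmp 0,0)
bne loop: not taken
sw $t1, (100) → M[100]=11
halt.
Total executed instructions: 53.

53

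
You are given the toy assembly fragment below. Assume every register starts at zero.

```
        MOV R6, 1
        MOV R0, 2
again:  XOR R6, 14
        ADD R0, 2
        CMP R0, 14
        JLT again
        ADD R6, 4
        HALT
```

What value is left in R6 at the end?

5

MOV R6, 1 → R6=1
MOV R0, 2 → R0=2
XOR R6, 14 → R6=1^14=15
ADD R0, 2 → R0=2+2=4
CMP R0, 14  (cmp 4,14)
JLT again: taken
XOR R6, 14 → R6=15^14=1
ADD R0, 2 → R0=4+2=6
CMP R0, 14  (cmp 6,14)
JLT again: taken
XOR R6, 14 → R6=1^14=15
ADD R0, 2 → R0=6+2=8
CMP R0, 14  (cmp 8,14)
JLT again: taken
XOR R6, 14 → R6=15^14=1
ADD R0, 2 → R0=8+2=10
CMP R0, 14  (cmp 10,14)
JLT again: taken
XOR R6, 14 → R6=1^14=15
ADD R0, 2 → R0=10+2=12
CMP R0, 14  (cmp 12,14)
JLT again: taken
XOR R6, 14 → R6=15^14=1
ADD R0, 2 → R0=12+2=14
CMP R0, 14  (cmp 14,14)
JLT again: not taken
ADD R6, 4 → R6=1+4=5
halt.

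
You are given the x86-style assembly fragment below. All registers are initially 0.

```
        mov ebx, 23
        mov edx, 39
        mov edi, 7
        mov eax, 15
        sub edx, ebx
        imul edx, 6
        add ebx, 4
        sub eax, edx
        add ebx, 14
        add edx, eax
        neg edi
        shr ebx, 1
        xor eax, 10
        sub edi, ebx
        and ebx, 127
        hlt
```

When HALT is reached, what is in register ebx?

20

after mov ebx, 23: ebx=23
after mov edx, 39: edx=39
after mov edi, 7: edi=7
after mov eax, 15: eax=15
after sub edx, ebx: edx=39-23=16
after imul edx, 6: edx=16*6=96
after add ebx, 4: ebx=23+4=27
after sub eax, edx: eax=15-96=-81
after add ebx, 14: ebx=27+14=41
after add edx, eax: edx=96+(-81)=15
after neg edi: edi=-(7)=-7
after shr ebx, 1: ebx=41>>1=20
after xor eax, 10: eax=(-81)^10=-91
after sub edi, ebx: edi=(-7)-20=-27
after and ebx, 127: ebx=20&127=20
halt.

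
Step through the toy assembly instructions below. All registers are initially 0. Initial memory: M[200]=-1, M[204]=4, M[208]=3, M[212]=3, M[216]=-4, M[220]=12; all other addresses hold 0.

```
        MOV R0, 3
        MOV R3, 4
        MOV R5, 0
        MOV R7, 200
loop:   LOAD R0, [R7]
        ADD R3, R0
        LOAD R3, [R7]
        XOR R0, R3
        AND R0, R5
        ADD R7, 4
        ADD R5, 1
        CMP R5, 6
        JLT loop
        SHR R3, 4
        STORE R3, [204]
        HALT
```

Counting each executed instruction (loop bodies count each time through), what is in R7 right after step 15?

204

R0=3
R3=4
R5=0
R7=200
R0=M[200]=-1
R3=4+(-1)=3
R3=M[200]=-1
R0=(-1)^(-1)=0
R0=0&0=0
R7=200+4=204
R5=0+1=1
CMP R5, 6  (cmp 1,6)
JLT loop: taken
R0=M[204]=4
R3=(-1)+4=3
After step 15: R7 = 204.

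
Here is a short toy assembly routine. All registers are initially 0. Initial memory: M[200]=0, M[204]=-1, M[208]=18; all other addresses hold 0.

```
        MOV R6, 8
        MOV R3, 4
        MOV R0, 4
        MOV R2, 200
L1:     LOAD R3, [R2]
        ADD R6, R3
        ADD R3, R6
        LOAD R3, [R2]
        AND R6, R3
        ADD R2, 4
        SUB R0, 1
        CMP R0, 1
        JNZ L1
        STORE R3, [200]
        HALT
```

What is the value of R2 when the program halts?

212

R6=8
R3=4
R0=4
R2=200
R3=M[200]=0
R6=8+0=8
R3=0+8=8
R3=M[200]=0
R6=8&0=0
R2=200+4=204
R0=4-1=3
CMP R0, 1  (cmp 3,1)
JNZ L1: taken
R3=M[204]=-1
R6=0+(-1)=-1
R3=(-1)+(-1)=-2
R3=M[204]=-1
R6=(-1)&(-1)=-1
R2=204+4=208
R0=3-1=2
CMP R0, 1  (cmp 2,1)
JNZ L1: taken
R3=M[208]=18
R6=(-1)+18=17
R3=18+17=35
R3=M[208]=18
R6=17&18=16
R2=208+4=212
R0=2-1=1
CMP R0, 1  (cmp 1,1)
JNZ L1: not taken
STORE R3, [200] → M[200]=18
halt.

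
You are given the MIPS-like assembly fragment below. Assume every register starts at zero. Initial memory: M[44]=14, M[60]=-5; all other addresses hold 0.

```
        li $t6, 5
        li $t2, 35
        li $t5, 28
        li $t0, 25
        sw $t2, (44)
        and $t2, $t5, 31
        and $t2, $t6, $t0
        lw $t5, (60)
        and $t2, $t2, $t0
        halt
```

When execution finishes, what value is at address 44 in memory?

$t6=5
$t2=35
$t5=28
$t0=25
sw $t2, (44) → M[44]=35
$t2=28&31=28
$t2=5&25=1
$t5=M[60]=-5
$t2=1&25=1
halt.

35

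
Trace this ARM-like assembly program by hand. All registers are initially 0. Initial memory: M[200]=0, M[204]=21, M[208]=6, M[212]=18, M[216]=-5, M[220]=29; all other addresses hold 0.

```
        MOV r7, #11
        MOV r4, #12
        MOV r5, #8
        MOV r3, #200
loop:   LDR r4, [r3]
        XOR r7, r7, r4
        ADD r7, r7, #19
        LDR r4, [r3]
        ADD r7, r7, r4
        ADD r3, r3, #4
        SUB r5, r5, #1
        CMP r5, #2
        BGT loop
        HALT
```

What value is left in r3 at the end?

r7=11
r4=12
r5=8
r3=200
r4=M[200]=0
r7=11^0=11
r7=11+19=30
r4=M[200]=0
r7=30+0=30
r3=200+4=204
r5=8-1=7
CMP r5, #2  (cmp 7,2)
BGT loop: taken
r4=M[204]=21
r7=30^21=11
r7=11+19=30
r4=M[204]=21
r7=30+21=51
r3=204+4=208
r5=7-1=6
CMP r5, #2  (cmp 6,2)
BGT loop: taken
r4=M[208]=6
r7=51^6=53
r7=53+19=72
r4=M[208]=6
r7=72+6=78
r3=208+4=212
r5=6-1=5
CMP r5, #2  (cmp 5,2)
BGT loop: taken
r4=M[212]=18
r7=78^18=92
r7=92+19=111
r4=M[212]=18
r7=111+18=129
r3=212+4=216
r5=5-1=4
CMP r5, #2  (cmp 4,2)
BGT loop: taken
r4=M[216]=-5
r7=129^(-5)=-134
r7=(-134)+19=-115
r4=M[216]=-5
r7=(-115)+(-5)=-120
r3=216+4=220
r5=4-1=3
CMP r5, #2  (cmp 3,2)
BGT loop: taken
r4=M[220]=29
r7=(-120)^29=-107
r7=(-107)+19=-88
r4=M[220]=29
r7=(-88)+29=-59
r3=220+4=224
r5=3-1=2
CMP r5, #2  (cmp 2,2)
BGT loop: not taken
halt.

224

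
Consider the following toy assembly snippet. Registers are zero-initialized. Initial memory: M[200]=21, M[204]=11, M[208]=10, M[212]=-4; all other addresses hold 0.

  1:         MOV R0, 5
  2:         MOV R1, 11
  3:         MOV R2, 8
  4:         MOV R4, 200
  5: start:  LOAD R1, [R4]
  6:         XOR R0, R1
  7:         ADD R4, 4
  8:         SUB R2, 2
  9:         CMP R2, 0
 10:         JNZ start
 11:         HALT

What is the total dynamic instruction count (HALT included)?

29

R0=5
R1=11
R2=8
R4=200
R1=M[200]=21
R0=5^21=16
R4=200+4=204
R2=8-2=6
CMP R2, 0  (cmp 6,0)
JNZ start: taken
R1=M[204]=11
R0=16^11=27
R4=204+4=208
R2=6-2=4
CMP R2, 0  (cmp 4,0)
JNZ start: taken
R1=M[208]=10
R0=27^10=17
R4=208+4=212
R2=4-2=2
CMP R2, 0  (cmp 2,0)
JNZ start: taken
R1=M[212]=-4
R0=17^(-4)=-19
R4=212+4=216
R2=2-2=0
CMP R2, 0  (cmp 0,0)
JNZ start: not taken
halt.
Total executed instructions: 29.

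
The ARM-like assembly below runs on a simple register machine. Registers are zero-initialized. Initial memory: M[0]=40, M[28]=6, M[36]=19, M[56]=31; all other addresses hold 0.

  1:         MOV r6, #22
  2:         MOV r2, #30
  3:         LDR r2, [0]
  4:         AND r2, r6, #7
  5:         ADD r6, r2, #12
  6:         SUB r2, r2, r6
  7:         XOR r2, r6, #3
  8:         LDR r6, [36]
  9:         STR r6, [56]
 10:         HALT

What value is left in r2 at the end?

r6=22
r2=30
r2=M[0]=40
r2=22&7=6
r6=6+12=18
r2=6-18=-12
r2=18^3=17
r6=M[36]=19
STR r6, [56] → M[56]=19
halt.

17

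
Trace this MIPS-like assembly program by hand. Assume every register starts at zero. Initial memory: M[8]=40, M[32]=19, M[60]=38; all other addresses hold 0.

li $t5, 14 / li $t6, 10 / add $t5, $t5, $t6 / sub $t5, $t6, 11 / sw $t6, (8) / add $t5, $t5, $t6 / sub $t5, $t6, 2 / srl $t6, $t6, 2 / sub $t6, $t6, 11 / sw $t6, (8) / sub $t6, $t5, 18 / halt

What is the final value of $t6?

after li $t5, 14: $t5=14
after li $t6, 10: $t6=10
after add $t5, $t5, $t6: $t5=14+10=24
after sub $t5, $t6, 11: $t5=10-11=-1
sw $t6, (8) → M[8]=10
after add $t5, $t5, $t6: $t5=(-1)+10=9
after sub $t5, $t6, 2: $t5=10-2=8
after srl $t6, $t6, 2: $t6=10>>2=2
after sub $t6, $t6, 11: $t6=2-11=-9
sw $t6, (8) → M[8]=-9
after sub $t6, $t5, 18: $t6=8-18=-10
halt.

-10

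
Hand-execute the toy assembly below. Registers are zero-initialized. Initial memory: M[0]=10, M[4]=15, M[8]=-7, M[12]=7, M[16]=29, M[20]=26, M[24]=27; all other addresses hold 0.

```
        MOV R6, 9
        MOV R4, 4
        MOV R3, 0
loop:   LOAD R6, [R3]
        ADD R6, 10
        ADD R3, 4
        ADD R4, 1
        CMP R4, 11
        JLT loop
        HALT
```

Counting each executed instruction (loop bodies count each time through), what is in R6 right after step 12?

after MOV R6, 9: R6=9
after MOV R4, 4: R4=4
after MOV R3, 0: R3=0
after LOAD R6, [R3]: R6=M[0]=10
after ADD R6, 10: R6=10+10=20
after ADD R3, 4: R3=0+4=4
after ADD R4, 1: R4=4+1=5
CMP R4, 11  (cmp 5,11)
JLT loop: taken
after LOAD R6, [R3]: R6=M[4]=15
after ADD R6, 10: R6=15+10=25
after ADD R3, 4: R3=4+4=8
After step 12: R6 = 25.

25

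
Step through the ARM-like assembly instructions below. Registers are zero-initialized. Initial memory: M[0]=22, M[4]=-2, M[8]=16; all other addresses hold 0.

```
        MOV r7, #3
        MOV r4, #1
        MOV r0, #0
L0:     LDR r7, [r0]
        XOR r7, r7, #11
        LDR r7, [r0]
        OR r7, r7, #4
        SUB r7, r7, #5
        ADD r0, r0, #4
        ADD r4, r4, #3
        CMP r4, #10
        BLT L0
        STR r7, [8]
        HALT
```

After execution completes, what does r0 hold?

after MOV r7, #3: r7=3
after MOV r4, #1: r4=1
after MOV r0, #0: r0=0
after LDR r7, [r0]: r7=M[0]=22
after XOR r7, r7, #11: r7=22^11=29
after LDR r7, [r0]: r7=M[0]=22
after OR r7, r7, #4: r7=22|4=22
after SUB r7, r7, #5: r7=22-5=17
after ADD r0, r0, #4: r0=0+4=4
after ADD r4, r4, #3: r4=1+3=4
CMP r4, #10  (cmp 4,10)
BLT L0: taken
after LDR r7, [r0]: r7=M[4]=-2
after XOR r7, r7, #11: r7=(-2)^11=-11
after LDR r7, [r0]: r7=M[4]=-2
after OR r7, r7, #4: r7=(-2)|4=-2
after SUB r7, r7, #5: r7=(-2)-5=-7
after ADD r0, r0, #4: r0=4+4=8
after ADD r4, r4, #3: r4=4+3=7
CMP r4, #10  (cmp 7,10)
BLT L0: taken
after LDR r7, [r0]: r7=M[8]=16
after XOR r7, r7, #11: r7=16^11=27
after LDR r7, [r0]: r7=M[8]=16
after OR r7, r7, #4: r7=16|4=20
after SUB r7, r7, #5: r7=20-5=15
after ADD r0, r0, #4: r0=8+4=12
after ADD r4, r4, #3: r4=7+3=10
CMP r4, #10  (cmp 10,10)
BLT L0: not taken
STR r7, [8] → M[8]=15
halt.

12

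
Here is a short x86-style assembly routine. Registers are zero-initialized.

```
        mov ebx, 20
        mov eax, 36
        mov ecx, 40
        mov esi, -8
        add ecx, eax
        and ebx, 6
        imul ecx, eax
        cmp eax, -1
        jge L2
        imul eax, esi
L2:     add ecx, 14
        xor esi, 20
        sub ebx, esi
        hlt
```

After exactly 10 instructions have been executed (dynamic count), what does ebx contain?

after mov ebx, 20: ebx=20
after mov eax, 36: eax=36
after mov ecx, 40: ecx=40
after mov esi, -8: esi=-8
after add ecx, eax: ecx=40+36=76
after and ebx, 6: ebx=20&6=4
after imul ecx, eax: ecx=76*36=2736
cmp eax, -1  (cmp 36,-1)
jge L2: taken
after add ecx, 14: ecx=2736+14=2750
After step 10: ebx = 4.

4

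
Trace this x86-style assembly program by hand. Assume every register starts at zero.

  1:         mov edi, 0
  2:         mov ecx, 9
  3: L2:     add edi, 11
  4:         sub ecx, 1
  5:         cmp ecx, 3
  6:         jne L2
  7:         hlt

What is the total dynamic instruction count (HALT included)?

after mov edi, 0: edi=0
after mov ecx, 9: ecx=9
after add edi, 11: edi=0+11=11
after sub ecx, 1: ecx=9-1=8
cmp ecx, 3  (cmp 8,3)
jne L2: taken
after add edi, 11: edi=11+11=22
after sub ecx, 1: ecx=8-1=7
cmp ecx, 3  (cmp 7,3)
jne L2: taken
after add edi, 11: edi=22+11=33
after sub ecx, 1: ecx=7-1=6
cmp ecx, 3  (cmp 6,3)
jne L2: taken
after add edi, 11: edi=33+11=44
after sub ecx, 1: ecx=6-1=5
cmp ecx, 3  (cmp 5,3)
jne L2: taken
after add edi, 11: edi=44+11=55
after sub ecx, 1: ecx=5-1=4
cmp ecx, 3  (cmp 4,3)
jne L2: taken
after add edi, 11: edi=55+11=66
after sub ecx, 1: ecx=4-1=3
cmp ecx, 3  (cmp 3,3)
jne L2: not taken
halt.
Total executed instructions: 27.

27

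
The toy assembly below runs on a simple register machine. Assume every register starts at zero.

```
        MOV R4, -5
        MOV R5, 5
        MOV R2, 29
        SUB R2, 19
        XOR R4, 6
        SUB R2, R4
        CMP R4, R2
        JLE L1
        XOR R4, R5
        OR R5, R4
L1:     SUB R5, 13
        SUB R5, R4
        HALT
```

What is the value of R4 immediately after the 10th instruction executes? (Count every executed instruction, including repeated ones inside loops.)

-3

after MOV R4, -5: R4=-5
after MOV R5, 5: R5=5
after MOV R2, 29: R2=29
after SUB R2, 19: R2=29-19=10
after XOR R4, 6: R4=(-5)^6=-3
after SUB R2, R4: R2=10-(-3)=13
CMP R4, R2  (cmp -3,13)
JLE L1: taken
after SUB R5, 13: R5=5-13=-8
after SUB R5, R4: R5=(-8)-(-3)=-5
After step 10: R4 = -3.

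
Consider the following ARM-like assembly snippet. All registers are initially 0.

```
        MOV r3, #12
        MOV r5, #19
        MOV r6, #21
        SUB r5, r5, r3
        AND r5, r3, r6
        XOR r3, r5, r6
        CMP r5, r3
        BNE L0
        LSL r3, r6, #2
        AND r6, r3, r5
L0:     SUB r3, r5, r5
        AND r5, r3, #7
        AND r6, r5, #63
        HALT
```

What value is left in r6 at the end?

0

after MOV r3, #12: r3=12
after MOV r5, #19: r5=19
after MOV r6, #21: r6=21
after SUB r5, r5, r3: r5=19-12=7
after AND r5, r3, r6: r5=12&21=4
after XOR r3, r5, r6: r3=4^21=17
CMP r5, r3  (cmp 4,17)
BNE L0: taken
after SUB r3, r5, r5: r3=4-4=0
after AND r5, r3, #7: r5=0&7=0
after AND r6, r5, #63: r6=0&63=0
halt.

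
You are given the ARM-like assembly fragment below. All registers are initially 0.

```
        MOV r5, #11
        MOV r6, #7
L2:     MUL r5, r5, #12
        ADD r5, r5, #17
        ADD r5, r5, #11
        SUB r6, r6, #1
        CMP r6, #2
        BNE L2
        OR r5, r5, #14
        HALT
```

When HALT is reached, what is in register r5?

after MOV r5, #11: r5=11
after MOV r6, #7: r6=7
after MUL r5, r5, #12: r5=11*12=132
after ADD r5, r5, #17: r5=132+17=149
after ADD r5, r5, #11: r5=149+11=160
after SUB r6, r6, #1: r6=7-1=6
CMP r6, #2  (cmp 6,2)
BNE L2: taken
after MUL r5, r5, #12: r5=160*12=1920
after ADD r5, r5, #17: r5=1920+17=1937
after ADD r5, r5, #11: r5=1937+11=1948
after SUB r6, r6, #1: r6=6-1=5
CMP r6, #2  (cmp 5,2)
BNE L2: taken
after MUL r5, r5, #12: r5=1948*12=23376
after ADD r5, r5, #17: r5=23376+17=23393
after ADD r5, r5, #11: r5=23393+11=23404
after SUB r6, r6, #1: r6=5-1=4
CMP r6, #2  (cmp 4,2)
BNE L2: taken
after MUL r5, r5, #12: r5=23404*12=280848
after ADD r5, r5, #17: r5=280848+17=280865
after ADD r5, r5, #11: r5=280865+11=280876
after SUB r6, r6, #1: r6=4-1=3
CMP r6, #2  (cmp 3,2)
BNE L2: taken
after MUL r5, r5, #12: r5=280876*12=3370512
after ADD r5, r5, #17: r5=3370512+17=3370529
after ADD r5, r5, #11: r5=3370529+11=3370540
after SUB r6, r6, #1: r6=3-1=2
CMP r6, #2  (cmp 2,2)
BNE L2: not taken
after OR r5, r5, #14: r5=3370540|14=3370542
halt.

3370542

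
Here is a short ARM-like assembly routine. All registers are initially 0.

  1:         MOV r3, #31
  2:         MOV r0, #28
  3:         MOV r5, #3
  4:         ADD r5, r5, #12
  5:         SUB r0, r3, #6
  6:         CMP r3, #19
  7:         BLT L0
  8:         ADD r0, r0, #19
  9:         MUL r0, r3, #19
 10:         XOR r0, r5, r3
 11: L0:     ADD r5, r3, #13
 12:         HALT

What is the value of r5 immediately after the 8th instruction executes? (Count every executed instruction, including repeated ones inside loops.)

after MOV r3, #31: r3=31
after MOV r0, #28: r0=28
after MOV r5, #3: r5=3
after ADD r5, r5, #12: r5=3+12=15
after SUB r0, r3, #6: r0=31-6=25
CMP r3, #19  (cmp 31,19)
BLT L0: not taken
after ADD r0, r0, #19: r0=25+19=44
After step 8: r5 = 15.

15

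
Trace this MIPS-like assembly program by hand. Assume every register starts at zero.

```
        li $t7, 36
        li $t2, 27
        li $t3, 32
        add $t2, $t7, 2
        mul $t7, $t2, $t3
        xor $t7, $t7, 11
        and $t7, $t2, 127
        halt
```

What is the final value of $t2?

$t7=36
$t2=27
$t3=32
$t2=36+2=38
$t7=38*32=1216
$t7=1216^11=1227
$t7=38&127=38
halt.

38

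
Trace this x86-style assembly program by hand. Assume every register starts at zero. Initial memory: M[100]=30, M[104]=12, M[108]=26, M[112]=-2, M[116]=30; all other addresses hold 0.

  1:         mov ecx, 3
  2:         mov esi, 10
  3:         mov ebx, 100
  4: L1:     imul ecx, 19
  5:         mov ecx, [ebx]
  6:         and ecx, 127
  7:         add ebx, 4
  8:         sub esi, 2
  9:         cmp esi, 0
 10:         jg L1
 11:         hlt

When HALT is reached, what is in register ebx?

mov ecx, 3 → ecx=3
mov esi, 10 → esi=10
mov ebx, 100 → ebx=100
imul ecx, 19 → ecx=3*19=57
mov ecx, [ebx] → ecx=M[100]=30
and ecx, 127 → ecx=30&127=30
add ebx, 4 → ebx=100+4=104
sub esi, 2 → esi=10-2=8
cmp esi, 0  (cmp 8,0)
jg L1: taken
imul ecx, 19 → ecx=30*19=570
mov ecx, [ebx] → ecx=M[104]=12
and ecx, 127 → ecx=12&127=12
add ebx, 4 → ebx=104+4=108
sub esi, 2 → esi=8-2=6
cmp esi, 0  (cmp 6,0)
jg L1: taken
imul ecx, 19 → ecx=12*19=228
mov ecx, [ebx] → ecx=M[108]=26
and ecx, 127 → ecx=26&127=26
add ebx, 4 → ebx=108+4=112
sub esi, 2 → esi=6-2=4
cmp esi, 0  (cmp 4,0)
jg L1: taken
imul ecx, 19 → ecx=26*19=494
mov ecx, [ebx] → ecx=M[112]=-2
and ecx, 127 → ecx=(-2)&127=126
add ebx, 4 → ebx=112+4=116
sub esi, 2 → esi=4-2=2
cmp esi, 0  (cmp 2,0)
jg L1: taken
imul ecx, 19 → ecx=126*19=2394
mov ecx, [ebx] → ecx=M[116]=30
and ecx, 127 → ecx=30&127=30
add ebx, 4 → ebx=116+4=120
sub esi, 2 → esi=2-2=0
cmp esi, 0  (cmp 0,0)
jg L1: not taken
halt.

120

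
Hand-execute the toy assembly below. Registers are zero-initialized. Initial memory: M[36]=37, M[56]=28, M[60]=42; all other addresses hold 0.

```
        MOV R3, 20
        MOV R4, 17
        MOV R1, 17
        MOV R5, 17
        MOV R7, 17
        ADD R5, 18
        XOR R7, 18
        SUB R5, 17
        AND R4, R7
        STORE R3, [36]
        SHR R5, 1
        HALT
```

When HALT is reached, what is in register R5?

9

R3=20
R4=17
R1=17
R5=17
R7=17
R5=17+18=35
R7=17^18=3
R5=35-17=18
R4=17&3=1
STORE R3, [36] → M[36]=20
R5=18>>1=9
halt.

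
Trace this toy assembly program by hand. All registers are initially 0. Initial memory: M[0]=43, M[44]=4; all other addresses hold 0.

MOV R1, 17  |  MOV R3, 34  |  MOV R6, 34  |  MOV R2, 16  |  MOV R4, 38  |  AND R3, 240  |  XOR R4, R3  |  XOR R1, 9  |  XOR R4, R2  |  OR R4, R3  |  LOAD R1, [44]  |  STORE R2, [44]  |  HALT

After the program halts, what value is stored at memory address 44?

after MOV R1, 17: R1=17
after MOV R3, 34: R3=34
after MOV R6, 34: R6=34
after MOV R2, 16: R2=16
after MOV R4, 38: R4=38
after AND R3, 240: R3=34&240=32
after XOR R4, R3: R4=38^32=6
after XOR R1, 9: R1=17^9=24
after XOR R4, R2: R4=6^16=22
after OR R4, R3: R4=22|32=54
after LOAD R1, [44]: R1=M[44]=4
STORE R2, [44] → M[44]=16
halt.

16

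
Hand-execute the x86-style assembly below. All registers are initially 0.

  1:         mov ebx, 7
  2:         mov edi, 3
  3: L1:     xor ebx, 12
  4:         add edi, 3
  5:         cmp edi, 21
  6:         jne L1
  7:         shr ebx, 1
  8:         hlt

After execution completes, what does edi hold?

mov ebx, 7 → ebx=7
mov edi, 3 → edi=3
xor ebx, 12 → ebx=7^12=11
add edi, 3 → edi=3+3=6
cmp edi, 21  (cmp 6,21)
jne L1: taken
xor ebx, 12 → ebx=11^12=7
add edi, 3 → edi=6+3=9
cmp edi, 21  (cmp 9,21)
jne L1: taken
xor ebx, 12 → ebx=7^12=11
add edi, 3 → edi=9+3=12
cmp edi, 21  (cmp 12,21)
jne L1: taken
xor ebx, 12 → ebx=11^12=7
add edi, 3 → edi=12+3=15
cmp edi, 21  (cmp 15,21)
jne L1: taken
xor ebx, 12 → ebx=7^12=11
add edi, 3 → edi=15+3=18
cmp edi, 21  (cmp 18,21)
jne L1: taken
xor ebx, 12 → ebx=11^12=7
add edi, 3 → edi=18+3=21
cmp edi, 21  (cmp 21,21)
jne L1: not taken
shr ebx, 1 → ebx=7>>1=3
halt.

21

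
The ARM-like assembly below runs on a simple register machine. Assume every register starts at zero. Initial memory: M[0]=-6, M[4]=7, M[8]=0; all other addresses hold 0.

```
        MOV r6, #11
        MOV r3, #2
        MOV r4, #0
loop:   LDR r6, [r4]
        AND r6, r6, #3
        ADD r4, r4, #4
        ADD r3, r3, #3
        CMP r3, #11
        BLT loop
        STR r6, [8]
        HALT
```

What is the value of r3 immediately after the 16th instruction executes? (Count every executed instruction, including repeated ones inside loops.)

r6=11
r3=2
r4=0
r6=M[0]=-6
r6=(-6)&3=2
r4=0+4=4
r3=2+3=5
CMP r3, #11  (cmp 5,11)
BLT loop: taken
r6=M[4]=7
r6=7&3=3
r4=4+4=8
r3=5+3=8
CMP r3, #11  (cmp 8,11)
BLT loop: taken
r6=M[8]=0
After step 16: r3 = 8.

8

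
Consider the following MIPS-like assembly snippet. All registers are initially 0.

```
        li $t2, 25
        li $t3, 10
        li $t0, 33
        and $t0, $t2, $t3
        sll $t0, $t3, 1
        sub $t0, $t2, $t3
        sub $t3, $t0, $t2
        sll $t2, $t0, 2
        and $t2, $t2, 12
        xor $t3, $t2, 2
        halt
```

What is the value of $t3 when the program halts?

14

li $t2, 25 → $t2=25
li $t3, 10 → $t3=10
li $t0, 33 → $t0=33
and $t0, $t2, $t3 → $t0=25&10=8
sll $t0, $t3, 1 → $t0=10<<1=20
sub $t0, $t2, $t3 → $t0=25-10=15
sub $t3, $t0, $t2 → $t3=15-25=-10
sll $t2, $t0, 2 → $t2=15<<2=60
and $t2, $t2, 12 → $t2=60&12=12
xor $t3, $t2, 2 → $t3=12^2=14
halt.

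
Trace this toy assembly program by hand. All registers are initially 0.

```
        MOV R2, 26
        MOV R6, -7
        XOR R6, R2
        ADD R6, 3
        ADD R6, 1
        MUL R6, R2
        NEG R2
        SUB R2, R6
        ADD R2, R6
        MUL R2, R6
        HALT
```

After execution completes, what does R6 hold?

-650

R2=26
R6=-7
R6=(-7)^26=-29
R6=(-29)+3=-26
R6=(-26)+1=-25
R6=(-25)*26=-650
R2=-(26)=-26
R2=(-26)-(-650)=624
R2=624+(-650)=-26
R2=(-26)*(-650)=16900
halt.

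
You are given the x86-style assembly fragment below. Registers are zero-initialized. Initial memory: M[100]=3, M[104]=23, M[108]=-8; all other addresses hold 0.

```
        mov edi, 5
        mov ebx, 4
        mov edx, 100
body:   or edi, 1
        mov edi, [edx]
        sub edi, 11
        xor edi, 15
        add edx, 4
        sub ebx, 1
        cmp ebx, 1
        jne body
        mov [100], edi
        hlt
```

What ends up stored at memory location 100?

edi=5
ebx=4
edx=100
edi=5|1=5
edi=M[100]=3
edi=3-11=-8
edi=(-8)^15=-9
edx=100+4=104
ebx=4-1=3
cmp ebx, 1  (cmp 3,1)
jne body: taken
edi=(-9)|1=-9
edi=M[104]=23
edi=23-11=12
edi=12^15=3
edx=104+4=108
ebx=3-1=2
cmp ebx, 1  (cmp 2,1)
jne body: taken
edi=3|1=3
edi=M[108]=-8
edi=(-8)-11=-19
edi=(-19)^15=-30
edx=108+4=112
ebx=2-1=1
cmp ebx, 1  (cmp 1,1)
jne body: not taken
mov [100], edi → M[100]=-30
halt.

-30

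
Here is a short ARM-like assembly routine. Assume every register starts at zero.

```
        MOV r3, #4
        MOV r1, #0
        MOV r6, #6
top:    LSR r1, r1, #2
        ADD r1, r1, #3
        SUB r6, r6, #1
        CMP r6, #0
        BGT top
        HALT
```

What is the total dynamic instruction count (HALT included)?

34

MOV r3, #4 → r3=4
MOV r1, #0 → r1=0
MOV r6, #6 → r6=6
LSR r1, r1, #2 → r1=0>>2=0
ADD r1, r1, #3 → r1=0+3=3
SUB r6, r6, #1 → r6=6-1=5
CMP r6, #0  (cmp 5,0)
BGT top: taken
LSR r1, r1, #2 → r1=3>>2=0
ADD r1, r1, #3 → r1=0+3=3
SUB r6, r6, #1 → r6=5-1=4
CMP r6, #0  (cmp 4,0)
BGT top: taken
LSR r1, r1, #2 → r1=3>>2=0
ADD r1, r1, #3 → r1=0+3=3
SUB r6, r6, #1 → r6=4-1=3
CMP r6, #0  (cmp 3,0)
BGT top: taken
LSR r1, r1, #2 → r1=3>>2=0
ADD r1, r1, #3 → r1=0+3=3
SUB r6, r6, #1 → r6=3-1=2
CMP r6, #0  (cmp 2,0)
BGT top: taken
LSR r1, r1, #2 → r1=3>>2=0
ADD r1, r1, #3 → r1=0+3=3
SUB r6, r6, #1 → r6=2-1=1
CMP r6, #0  (cmp 1,0)
BGT top: taken
LSR r1, r1, #2 → r1=3>>2=0
ADD r1, r1, #3 → r1=0+3=3
SUB r6, r6, #1 → r6=1-1=0
CMP r6, #0  (cmp 0,0)
BGT top: not taken
halt.
Total executed instructions: 34.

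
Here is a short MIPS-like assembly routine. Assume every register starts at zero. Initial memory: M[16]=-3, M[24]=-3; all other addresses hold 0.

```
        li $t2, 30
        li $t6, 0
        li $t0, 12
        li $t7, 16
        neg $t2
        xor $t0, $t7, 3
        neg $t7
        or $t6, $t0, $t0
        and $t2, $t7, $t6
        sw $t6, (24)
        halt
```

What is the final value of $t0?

19

after li $t2, 30: $t2=30
after li $t6, 0: $t6=0
after li $t0, 12: $t0=12
after li $t7, 16: $t7=16
after neg $t2: $t2=-(30)=-30
after xor $t0, $t7, 3: $t0=16^3=19
after neg $t7: $t7=-(16)=-16
after or $t6, $t0, $t0: $t6=19|19=19
after and $t2, $t7, $t6: $t2=(-16)&19=16
sw $t6, (24) → M[24]=19
halt.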